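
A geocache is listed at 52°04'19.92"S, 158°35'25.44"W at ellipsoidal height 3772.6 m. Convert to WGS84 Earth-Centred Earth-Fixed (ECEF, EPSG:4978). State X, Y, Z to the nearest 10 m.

X -3659690 m, Y -1434920 m, Z -5010720 m

WGS84: a = 6378137 m, e² = 0.006694380; N(φ) = a/√(1−e²sin²φ) = 6391461.527 m.
X = (N+h)·cosφ·cosλ = -3659689.505 m; Y = (N+h)·cosφ·sinλ = -1434924.042 m; Z = (N(1−e²)+h)·sinφ = -5010721.078 m.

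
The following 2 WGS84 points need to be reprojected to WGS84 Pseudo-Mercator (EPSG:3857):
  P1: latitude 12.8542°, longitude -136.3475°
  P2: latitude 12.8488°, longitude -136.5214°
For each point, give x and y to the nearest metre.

Web Mercator: x = R·λ, y = R·ln tan(π/4+φ/2), R = 6378137 m.
P1 (12.8542°, -136.3475°) → (-15178134.271, 1443079.838) m.
P2 (12.8488°, -136.5214°) → (-15197492.730, 1442463.267) m.

P1: x -15178134 m, y 1443080 m; P2: x -15197493 m, y 1442463 m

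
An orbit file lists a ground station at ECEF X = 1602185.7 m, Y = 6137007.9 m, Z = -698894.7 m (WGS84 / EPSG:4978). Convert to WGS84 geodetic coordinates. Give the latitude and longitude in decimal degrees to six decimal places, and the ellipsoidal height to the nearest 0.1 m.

lat -6.330000°, lon 75.368400°, h 3211.5 m

λ = atan2(Y, X) = 75.36840000°; p = √(X²+Y²) = 6342701.7 m.
Bowring's method on WGS84 (a = 6378137 m, b = 6356752.314 m) gives φ = -6.33000019°, h = 3211.529 m.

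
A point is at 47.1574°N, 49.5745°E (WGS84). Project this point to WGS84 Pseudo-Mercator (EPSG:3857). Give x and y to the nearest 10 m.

x 5518610 m, y 5967800 m

Web Mercator is spherical with R = a = 6378137 m.
x = R·λ = 6378137 × 0.865238250 = 5518608.096 m.
y = R·ln tan(π/4 + φ/2) = 6378137 × 0.935665651 = 5967803.709 m.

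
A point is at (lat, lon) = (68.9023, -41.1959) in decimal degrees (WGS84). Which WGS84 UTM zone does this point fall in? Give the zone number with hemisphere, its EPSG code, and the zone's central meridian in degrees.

Zone 24N (EPSG:32624), central meridian -39°

UTM zone = ⌊(λ + 180)/6⌋ + 1; -41.1959° ∈ [-42°, -36°) → zone 24.
Hemisphere: N (φ ≥ 0).
Central meridian λ₀ = 6×24 − 183 = -39°.
EPSG code: 32624.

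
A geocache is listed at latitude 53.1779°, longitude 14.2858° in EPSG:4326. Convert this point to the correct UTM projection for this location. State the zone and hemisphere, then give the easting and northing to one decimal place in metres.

Zone 33N: E 452267.4 m, N 5892298.9 m

Longitude 14.2858° lies in the 6° band [12°, 18°), giving zone 33; latitude is north of the equator, so 33N.
Zone 33 central meridian λ₀ = 6×33 − 183 = 15°; Δλ = -0.7142°.
Transverse Mercator on WGS84 with k₀ = 0.9996 gives E = 452267.363 m, N = 5892298.885 m.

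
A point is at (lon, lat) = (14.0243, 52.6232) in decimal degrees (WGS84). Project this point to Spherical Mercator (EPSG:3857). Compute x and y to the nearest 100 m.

x 1561200 m, y 6913600 m

Web Mercator is spherical with R = a = 6378137 m.
x = R·λ = 6378137 × 0.244770210 = 1561177.935 m.
y = R·ln tan(π/4 + φ/2) = 6378137 × 1.083953198 = 6913601.996 m.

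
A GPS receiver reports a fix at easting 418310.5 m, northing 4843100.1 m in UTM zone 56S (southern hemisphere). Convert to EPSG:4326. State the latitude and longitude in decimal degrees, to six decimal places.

Zone 56S: λ₀ = 153°, k₀ = 0.9996, false easting 500000 m, false northing 10000000 m.
Meridian distance M = (N − FN)/k₀ = -5158963.5 m.
Inverse transverse Mercator on WGS84 gives φ = -46.56070011°, λ = 151.93420054°.

lat -46.560700°, lon 151.934201°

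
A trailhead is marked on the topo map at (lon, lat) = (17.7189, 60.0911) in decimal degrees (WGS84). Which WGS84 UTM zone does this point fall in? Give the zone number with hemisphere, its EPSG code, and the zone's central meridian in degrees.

UTM zone = ⌊(λ + 180)/6⌋ + 1; 17.7189° ∈ [12°, 18°) → zone 33.
Hemisphere: N (φ ≥ 0).
Central meridian λ₀ = 6×33 − 183 = 15°.
EPSG code: 32633.

Zone 33N (EPSG:32633), central meridian 15°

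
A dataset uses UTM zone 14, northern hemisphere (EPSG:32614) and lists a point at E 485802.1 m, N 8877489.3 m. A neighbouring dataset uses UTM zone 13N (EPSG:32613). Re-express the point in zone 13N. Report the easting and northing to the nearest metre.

E 602412 m, N 8882042 m

UTM 14N → geographic: φ = 79.96250022°, λ = -99.72970010°.
UTM 13N (λ₀ = -105°) forward: E = 602411.935 m, N = 8882041.785 m.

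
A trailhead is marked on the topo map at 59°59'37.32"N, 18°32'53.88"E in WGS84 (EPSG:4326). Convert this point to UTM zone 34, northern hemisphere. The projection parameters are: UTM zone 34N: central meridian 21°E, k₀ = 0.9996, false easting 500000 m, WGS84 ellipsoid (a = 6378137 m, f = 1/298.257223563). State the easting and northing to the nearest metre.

E 363245 m, N 6653244 m

Zone 34 central meridian λ₀ = 6×34 − 183 = 21°; Δλ = -2.4517°.
Transverse Mercator on WGS84 with k₀ = 0.9996 gives E = 363244.713 m, N = 6653243.894 m.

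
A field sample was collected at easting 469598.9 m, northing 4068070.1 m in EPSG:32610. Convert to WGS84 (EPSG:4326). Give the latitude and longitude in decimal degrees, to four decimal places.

Zone 10N: λ₀ = -123°, k₀ = 0.9996, false easting 500000 m.
Meridian distance M = (N − FN)/k₀ = 4069698.0 m.
Inverse transverse Mercator on WGS84 gives φ = 36.75790041°, λ = -123.34059989°.

lat 36.7579°, lon -123.3406°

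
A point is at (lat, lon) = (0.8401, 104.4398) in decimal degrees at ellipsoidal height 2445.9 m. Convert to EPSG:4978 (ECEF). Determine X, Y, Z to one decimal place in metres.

WGS84: a = 6378137 m, e² = 0.006694380; N(φ) = a/√(1−e²sin²φ) = 6378141.589 m.
X = (N+h)·cosφ·cosλ = -1590909.142 m; Y = (N+h)·cosφ·sinλ = 6178361.662 m; Z = (N(1−e²)+h)·sinφ = 92926.049 m.

X -1590909.1 m, Y 6178361.7 m, Z 92926.0 m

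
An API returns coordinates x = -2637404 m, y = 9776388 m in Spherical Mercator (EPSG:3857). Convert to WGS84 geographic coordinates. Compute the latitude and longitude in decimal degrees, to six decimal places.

R = 6378137 m. λ = x/R = -23.69220324°.
φ = 2·arctan(exp(y/R)) − 90° = 2·arctan(4.63111) − 90° = 65.63029837°.

lat 65.630298°, lon -23.692203°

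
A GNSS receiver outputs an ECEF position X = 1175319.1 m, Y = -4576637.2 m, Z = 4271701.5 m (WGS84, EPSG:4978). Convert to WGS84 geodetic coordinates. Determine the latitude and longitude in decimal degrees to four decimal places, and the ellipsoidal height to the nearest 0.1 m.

lat 42.3062°, lon -75.5972°, h 1312.0 m

λ = atan2(Y, X) = -75.59720017°; p = √(X²+Y²) = 4725143.7 m.
Bowring's method on WGS84 (a = 6378137 m, b = 6356752.314 m) gives φ = 42.30619972°, h = 1312.022 m.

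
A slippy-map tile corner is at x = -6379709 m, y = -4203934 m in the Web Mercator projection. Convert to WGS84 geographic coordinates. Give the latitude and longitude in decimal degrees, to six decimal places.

lat -35.294200°, lon -57.309901°

R = 6378137 m. λ = x/R = -57.30990103°.
φ = 2·arctan(exp(y/R)) − 90° = 2·arctan(0.51731) − 90° = -35.29420021°.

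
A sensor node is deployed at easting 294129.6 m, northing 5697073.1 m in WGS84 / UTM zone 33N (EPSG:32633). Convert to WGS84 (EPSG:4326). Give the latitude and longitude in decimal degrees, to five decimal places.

Zone 33N: λ₀ = 15°, k₀ = 0.9996, false easting 500000 m.
Meridian distance M = (N − FN)/k₀ = 5699352.8 m.
Inverse transverse Mercator on WGS84 gives φ = 51.38749957°, λ = 12.04110059°.

lat 51.38750°, lon 12.04110°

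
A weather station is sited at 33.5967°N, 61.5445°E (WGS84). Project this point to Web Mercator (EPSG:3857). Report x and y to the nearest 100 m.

Web Mercator is spherical with R = a = 6378137 m.
x = R·λ = 6378137 × 1.074154161 = 6851102.401 m.
y = R·ln tan(π/4 + φ/2) = 6378137 × 0.623187679 = 3974776.394 m.

x 6851100 m, y 3974800 m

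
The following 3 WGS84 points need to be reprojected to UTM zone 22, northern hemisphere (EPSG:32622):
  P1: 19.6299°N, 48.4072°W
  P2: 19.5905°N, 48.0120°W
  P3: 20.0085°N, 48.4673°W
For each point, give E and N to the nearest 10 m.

P1: E 771920 m, N 2172590 m; P2: E 813470 m, N 2168910 m; P3: E 764990 m, N 2214430 m

UTM zone 22N: λ₀ = -51°, k₀ = 0.9996.
P1 (19.6299°, -48.4072°) → (771921.026, 2172594.808) m.
P2 (19.5905°, -48.0120°) → (813471.624, 2168909.475) m.
P3 (20.0085°, -48.4673°) → (764985.981, 2214426.764) m.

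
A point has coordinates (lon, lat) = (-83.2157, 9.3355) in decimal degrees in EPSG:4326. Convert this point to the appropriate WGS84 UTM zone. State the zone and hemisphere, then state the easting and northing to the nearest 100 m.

Zone 17N: E 256600 m, N 1032700 m

Longitude -83.2157° lies in the 6° band [-84°, -78°), giving zone 17; latitude is north of the equator, so 17N.
Zone 17 central meridian λ₀ = 6×17 − 183 = -81°; Δλ = -2.2157°.
Transverse Mercator on WGS84 with k₀ = 0.9996 gives E = 256634.257 m, N = 1032708.073 m.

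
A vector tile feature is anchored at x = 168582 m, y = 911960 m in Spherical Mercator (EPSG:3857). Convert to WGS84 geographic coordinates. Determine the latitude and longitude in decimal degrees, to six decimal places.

R = 6378137 m. λ = x/R = 1.51439787°.
φ = 2·arctan(exp(y/R)) − 90° = 2·arctan(1.15371) − 90° = 8.16450420°.

lat 8.164504°, lon 1.514398°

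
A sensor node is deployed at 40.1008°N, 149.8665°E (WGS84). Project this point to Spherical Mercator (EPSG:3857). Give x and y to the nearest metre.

Web Mercator is spherical with R = a = 6378137 m.
x = R·λ = 6378137 × 2.615663863 = 16683062.467 m.
y = R·ln tan(π/4 + φ/2) = 6378137 × 0.765207943 = 4880601.091 m.

x 16683062 m, y 4880601 m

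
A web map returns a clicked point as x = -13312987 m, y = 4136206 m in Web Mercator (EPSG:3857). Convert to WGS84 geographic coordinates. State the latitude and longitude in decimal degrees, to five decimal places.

lat 34.79610°, lon -119.59260°

R = 6378137 m. λ = x/R = -119.59259699°.
φ = 2·arctan(exp(y/R)) − 90° = 2·arctan(1.91266) − 90° = 34.79609737°.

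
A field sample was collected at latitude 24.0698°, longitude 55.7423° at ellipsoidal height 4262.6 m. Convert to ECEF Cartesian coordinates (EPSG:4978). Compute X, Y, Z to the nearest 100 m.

X 3282200 m, Y 4819100 m, Z 2587100 m

WGS84: a = 6378137 m, e² = 0.006694380; N(φ) = a/√(1−e²sin²φ) = 6381691.156 m.
X = (N+h)·cosφ·cosλ = 3282188.999 m; Y = (N+h)·cosφ·sinλ = 4819147.914 m; Z = (N(1−e²)+h)·sinφ = 2587082.586 m.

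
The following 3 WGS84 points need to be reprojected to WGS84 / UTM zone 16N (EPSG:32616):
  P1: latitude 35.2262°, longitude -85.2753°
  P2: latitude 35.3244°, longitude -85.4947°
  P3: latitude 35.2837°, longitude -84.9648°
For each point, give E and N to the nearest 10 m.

UTM zone 16N: λ₀ = -87°, k₀ = 0.9996.
P1 (35.2262°, -85.2753°) → (656955.397, 3899491.091) m.
P2 (35.3244°, -85.4947°) → (636822.061, 3910058.119) m.
P3 (35.2837°, -84.9648°) → (685085.158, 3906404.293) m.

P1: E 656960 m, N 3899490 m; P2: E 636820 m, N 3910060 m; P3: E 685090 m, N 3906400 m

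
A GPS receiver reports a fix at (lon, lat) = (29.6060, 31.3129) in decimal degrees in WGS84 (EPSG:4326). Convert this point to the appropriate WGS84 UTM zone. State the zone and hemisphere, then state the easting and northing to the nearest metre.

Zone 35N: E 748008 m, N 3467212 m

Longitude 29.6060° lies in the 6° band [24°, 30°), giving zone 35; latitude is north of the equator, so 35N.
Zone 35 central meridian λ₀ = 6×35 − 183 = 27°; Δλ = +2.6060°.
Transverse Mercator on WGS84 with k₀ = 0.9996 gives E = 748008.123 m, N = 3467212.442 m.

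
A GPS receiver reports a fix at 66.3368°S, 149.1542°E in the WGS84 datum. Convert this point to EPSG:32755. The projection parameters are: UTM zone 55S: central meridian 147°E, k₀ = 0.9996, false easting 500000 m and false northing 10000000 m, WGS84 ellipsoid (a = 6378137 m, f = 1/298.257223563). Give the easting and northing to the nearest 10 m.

Zone 55 central meridian λ₀ = 6×55 − 183 = 147°; Δλ = +2.1542°.
Transverse Mercator on WGS84 with k₀ = 0.9996 gives E = 596465.206 m, N = 2640887.217 m.

E 596470 m, N 2640890 m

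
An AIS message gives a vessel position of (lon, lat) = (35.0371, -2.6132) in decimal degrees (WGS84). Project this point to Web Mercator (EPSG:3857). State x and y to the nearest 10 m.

Web Mercator is spherical with R = a = 6378137 m.
x = R·λ = 6378137 × 0.611512755 = 3900312.131 m.
y = R·ln tan(π/4 + φ/2) = 6378137 × -0.045624765 = -291001.000 m.

x 3900310 m, y -291000 m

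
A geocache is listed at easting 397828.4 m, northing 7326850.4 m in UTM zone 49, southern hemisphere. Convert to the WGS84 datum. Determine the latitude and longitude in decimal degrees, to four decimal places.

lat -24.1676°, lon 109.9942°

Zone 49S: λ₀ = 111°, k₀ = 0.9996, false easting 500000 m, false northing 10000000 m.
Meridian distance M = (N − FN)/k₀ = -2674219.3 m.
Inverse transverse Mercator on WGS84 gives φ = -24.16760027°, λ = 109.99419986°.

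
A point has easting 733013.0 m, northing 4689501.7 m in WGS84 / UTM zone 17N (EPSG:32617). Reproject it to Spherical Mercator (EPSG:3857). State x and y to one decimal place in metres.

x -8702089.4 m, y 5209471.7 m

Unproject from UTM 17N (λ₀ = -81°) → φ = 42.32289993°, λ = -78.17219941°.
Web Mercator (R = 6378137 m): x = -8702089.433 m, y = 5209471.683 m.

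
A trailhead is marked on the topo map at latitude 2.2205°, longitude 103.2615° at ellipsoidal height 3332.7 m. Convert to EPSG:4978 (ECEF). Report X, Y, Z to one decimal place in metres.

WGS84: a = 6378137 m, e² = 0.006694380; N(φ) = a/√(1−e²sin²φ) = 6378169.049 m.
X = (N+h)·cosφ·cosλ = -1462790.210 m; Y = (N+h)·cosφ·sinλ = 6206663.767 m; Z = (N(1−e²)+h)·sinφ = 245599.082 m.

X -1462790.2 m, Y 6206663.8 m, Z 245599.1 m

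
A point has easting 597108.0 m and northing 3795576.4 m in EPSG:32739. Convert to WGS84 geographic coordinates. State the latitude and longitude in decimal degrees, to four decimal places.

lat -55.9753°, lon 52.5561°

Zone 39S: λ₀ = 51°, k₀ = 0.9996, false easting 500000 m, false northing 10000000 m.
Meridian distance M = (N − FN)/k₀ = -6206906.4 m.
Inverse transverse Mercator on WGS84 gives φ = -55.97530020°, λ = 52.55610020°.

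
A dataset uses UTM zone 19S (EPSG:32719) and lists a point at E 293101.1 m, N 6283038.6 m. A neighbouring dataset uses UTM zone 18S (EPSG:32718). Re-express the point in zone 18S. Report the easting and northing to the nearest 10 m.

E 850070 m, N 6278890 m

UTM 19S → geographic: φ = -33.57230003°, λ = -71.22909965°.
UTM 18S (λ₀ = -75°) forward: E = 850068.913 m, N = 6278889.013 m.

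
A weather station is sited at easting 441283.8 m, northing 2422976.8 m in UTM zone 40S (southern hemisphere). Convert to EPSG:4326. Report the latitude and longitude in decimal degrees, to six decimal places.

Zone 40S: λ₀ = 57°, k₀ = 0.9996, false easting 500000 m, false northing 10000000 m.
Meridian distance M = (N − FN)/k₀ = -7580055.2 m.
Inverse transverse Mercator on WGS84 gives φ = -68.30029957°, λ = 55.57689914°.

lat -68.300300°, lon 55.576899°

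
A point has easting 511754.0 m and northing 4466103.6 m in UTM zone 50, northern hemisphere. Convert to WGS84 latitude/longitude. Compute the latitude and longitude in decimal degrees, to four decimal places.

lat 40.3454°, lon 117.1384°

Zone 50N: λ₀ = 117°, k₀ = 0.9996, false easting 500000 m.
Meridian distance M = (N − FN)/k₀ = 4467890.8 m.
Inverse transverse Mercator on WGS84 gives φ = 40.34540020°, λ = 117.13839946°.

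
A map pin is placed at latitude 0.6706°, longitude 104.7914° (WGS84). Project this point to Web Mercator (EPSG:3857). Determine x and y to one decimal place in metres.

Web Mercator is spherical with R = a = 6378137 m.
x = R·λ = 6378137 × 1.828954958 = 11665325.288 m.
y = R·ln tan(π/4 + φ/2) = 6378137 × 0.011704445 = 74652.555 m.

x 11665325.3 m, y 74652.6 m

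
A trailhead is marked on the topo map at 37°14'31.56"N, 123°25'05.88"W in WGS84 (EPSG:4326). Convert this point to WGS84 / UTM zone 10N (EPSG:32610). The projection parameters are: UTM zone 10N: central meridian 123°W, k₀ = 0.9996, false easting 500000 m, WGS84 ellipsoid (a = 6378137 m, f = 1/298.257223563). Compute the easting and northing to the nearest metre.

Zone 10 central meridian λ₀ = 6×10 − 183 = -123°; Δλ = -0.4183°.
Transverse Mercator on WGS84 with k₀ = 0.9996 gives E = 462899.556 m, N = 4121811.821 m.

E 462900 m, N 4121812 m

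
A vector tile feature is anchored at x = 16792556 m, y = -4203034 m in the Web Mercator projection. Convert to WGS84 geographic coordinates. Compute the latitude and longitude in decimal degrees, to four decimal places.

lat -35.2876°, lon 150.8501°

R = 6378137 m. λ = x/R = 150.85009714°.
φ = 2·arctan(exp(y/R)) − 90° = 2·arctan(0.51738) − 90° = -35.28760113°.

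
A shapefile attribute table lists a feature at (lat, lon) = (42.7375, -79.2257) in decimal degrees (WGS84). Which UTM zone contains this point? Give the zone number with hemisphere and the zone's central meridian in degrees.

Zone 17N, central meridian -81°

UTM zone = ⌊(λ + 180)/6⌋ + 1; -79.2257° ∈ [-84°, -78°) → zone 17.
Hemisphere: N (φ ≥ 0).
Central meridian λ₀ = 6×17 − 183 = -81°.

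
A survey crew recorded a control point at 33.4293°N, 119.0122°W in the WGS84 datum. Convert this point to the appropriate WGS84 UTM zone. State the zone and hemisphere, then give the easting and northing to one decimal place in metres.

Zone 11N: E 312929.0 m, N 3700691.0 m

Longitude -119.0122° lies in the 6° band [-120°, -114°), giving zone 11; latitude is north of the equator, so 11N.
Zone 11 central meridian λ₀ = 6×11 − 183 = -117°; Δλ = -2.0122°.
Transverse Mercator on WGS84 with k₀ = 0.9996 gives E = 312929.019 m, N = 3700690.963 m.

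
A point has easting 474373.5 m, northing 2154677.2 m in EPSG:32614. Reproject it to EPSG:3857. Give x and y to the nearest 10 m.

x -11047810 m, y 2212300 m

Unproject from UTM 14N (λ₀ = -99°) → φ = 19.48649959°, λ = -99.24420031°.
Web Mercator (R = 6378137 m): x = -11047813.843 m, y = 2212297.944 m.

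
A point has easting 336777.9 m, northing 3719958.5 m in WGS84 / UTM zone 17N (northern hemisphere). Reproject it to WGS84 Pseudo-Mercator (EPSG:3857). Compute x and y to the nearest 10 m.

Unproject from UTM 17N (λ₀ = -81°) → φ = 33.60690011°, λ = -82.75929991°.
Web Mercator (R = 6378137 m): x = -9212723.124 m, y = 3976139.663 m.

x -9212720 m, y 3976140 m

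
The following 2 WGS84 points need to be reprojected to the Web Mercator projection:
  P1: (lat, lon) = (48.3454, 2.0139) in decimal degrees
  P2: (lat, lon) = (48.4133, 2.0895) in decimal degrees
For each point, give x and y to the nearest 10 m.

Web Mercator: x = R·λ, y = R·ln tan(π/4+φ/2), R = 6378137 m.
P1 (48.3454°, 2.0139°) → (224186.323, 6164510.662) m.
P2 (48.4133°, 2.0895°) → (232602.076, 6175890.734) m.

P1: x 224190 m, y 6164510 m; P2: x 232600 m, y 6175890 m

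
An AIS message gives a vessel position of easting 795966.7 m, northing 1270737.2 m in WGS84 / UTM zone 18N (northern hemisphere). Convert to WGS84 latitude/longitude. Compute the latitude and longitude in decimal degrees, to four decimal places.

lat 11.4826°, lon -72.2872°

Zone 18N: λ₀ = -75°, k₀ = 0.9996, false easting 500000 m.
Meridian distance M = (N − FN)/k₀ = 1271245.7 m.
Inverse transverse Mercator on WGS84 gives φ = 11.48260018°, λ = -72.28719986°.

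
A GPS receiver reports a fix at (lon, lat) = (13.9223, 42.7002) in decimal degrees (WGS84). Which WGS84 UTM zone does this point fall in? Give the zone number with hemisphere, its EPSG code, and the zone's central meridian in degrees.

UTM zone = ⌊(λ + 180)/6⌋ + 1; 13.9223° ∈ [12°, 18°) → zone 33.
Hemisphere: N (φ ≥ 0).
Central meridian λ₀ = 6×33 − 183 = 15°.
EPSG code: 32633.

Zone 33N (EPSG:32633), central meridian 15°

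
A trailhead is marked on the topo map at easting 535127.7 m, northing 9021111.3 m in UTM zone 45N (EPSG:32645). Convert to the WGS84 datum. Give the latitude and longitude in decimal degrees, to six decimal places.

Zone 45N: λ₀ = 87°, k₀ = 0.9996, false easting 500000 m.
Meridian distance M = (N − FN)/k₀ = 9024721.2 m.
Inverse transverse Mercator on WGS84 gives φ = 81.24439961°, λ = 89.06750134°.

lat 81.244400°, lon 89.067501°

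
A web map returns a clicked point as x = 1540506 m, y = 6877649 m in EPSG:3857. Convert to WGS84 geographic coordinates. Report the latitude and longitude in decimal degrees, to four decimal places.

lat 52.4267°, lon 13.8386°

R = 6378137 m. λ = x/R = 13.83860085°.
φ = 2·arctan(exp(y/R)) − 90° = 2·arctan(2.93973) − 90° = 52.42669957°.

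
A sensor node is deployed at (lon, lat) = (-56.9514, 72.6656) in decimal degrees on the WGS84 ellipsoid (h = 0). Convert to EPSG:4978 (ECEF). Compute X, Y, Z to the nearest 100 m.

WGS84: a = 6378137 m, e² = 0.006694380; N(φ) = a/√(1−e²sin²φ) = 6397680.092 m.
X = (N+h)·cosφ·cosλ = 1039533.686 m; Y = (N+h)·cosφ·sinλ = -1597772.791 m; Z = (N(1−e²)+h)·sinφ = 6066227.485 m.

X 1039500 m, Y -1597800 m, Z 6066200 m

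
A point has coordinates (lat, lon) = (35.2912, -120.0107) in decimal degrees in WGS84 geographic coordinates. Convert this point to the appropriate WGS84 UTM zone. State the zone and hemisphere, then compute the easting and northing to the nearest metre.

Longitude -120.0107° lies in the 6° band [-126°, -120°), giving zone 10; latitude is north of the equator, so 10N.
Zone 10 central meridian λ₀ = 6×10 − 183 = -123°; Δλ = +2.9893°.
Transverse Mercator on WGS84 with k₀ = 0.9996 gives E = 771850.003 m, N = 3909436.068 m.

Zone 10N: E 771850 m, N 3909436 m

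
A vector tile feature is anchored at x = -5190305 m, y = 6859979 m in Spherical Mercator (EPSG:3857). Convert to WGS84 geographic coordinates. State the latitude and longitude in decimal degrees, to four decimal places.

lat 52.3298°, lon -46.6253°

R = 6378137 m. λ = x/R = -46.62530311°.
φ = 2·arctan(exp(y/R)) − 90° = 2·arctan(2.93159) − 90° = 52.32980214°.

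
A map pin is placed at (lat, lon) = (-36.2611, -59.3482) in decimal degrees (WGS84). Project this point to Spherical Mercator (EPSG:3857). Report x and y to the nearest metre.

Web Mercator is spherical with R = a = 6378137 m.
x = R·λ = 6378137 × -1.035821495 = -6606611.403 m.
y = R·ln tan(π/4 + φ/2) = 6378137 × -0.679917672 = -4336608.061 m.

x -6606611 m, y -4336608 m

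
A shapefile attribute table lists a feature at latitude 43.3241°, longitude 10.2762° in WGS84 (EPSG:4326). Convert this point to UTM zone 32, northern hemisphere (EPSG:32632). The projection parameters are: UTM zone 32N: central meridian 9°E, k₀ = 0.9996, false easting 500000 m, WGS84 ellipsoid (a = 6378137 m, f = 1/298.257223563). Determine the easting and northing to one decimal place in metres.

Zone 32 central meridian λ₀ = 6×32 − 183 = 9°; Δλ = +1.2762°.
Transverse Mercator on WGS84 with k₀ = 0.9996 gives E = 603473.076 m, N = 4797597.313 m.

E 603473.1 m, N 4797597.3 m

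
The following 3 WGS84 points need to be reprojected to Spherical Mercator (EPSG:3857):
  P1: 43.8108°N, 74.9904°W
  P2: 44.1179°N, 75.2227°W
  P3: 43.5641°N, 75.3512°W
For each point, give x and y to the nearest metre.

Web Mercator: x = R·λ, y = R·ln tan(π/4+φ/2), R = 6378137 m.
P1 (43.8108°, -74.9904°) → (-8347893.142, 5436209.579) m.
P2 (44.1179°, -75.2227°) → (-8373752.660, 5483705.645) m.
P3 (43.5641°, -75.3512°) → (-8388057.215, 5398231.599) m.

P1: x -8347893 m, y 5436210 m; P2: x -8373753 m, y 5483706 m; P3: x -8388057 m, y 5398232 m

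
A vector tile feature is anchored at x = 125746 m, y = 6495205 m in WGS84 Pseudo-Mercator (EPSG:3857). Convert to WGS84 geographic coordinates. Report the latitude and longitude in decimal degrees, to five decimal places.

lat 50.28170°, lon 1.12960°

R = 6378137 m. λ = x/R = 1.12959554°.
φ = 2·arctan(exp(y/R)) − 90° = 2·arctan(2.76864) − 90° = 50.28169998°.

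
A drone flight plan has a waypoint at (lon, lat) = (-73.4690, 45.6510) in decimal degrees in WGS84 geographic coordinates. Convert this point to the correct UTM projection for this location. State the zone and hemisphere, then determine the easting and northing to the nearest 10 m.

Zone 18N: E 619290 m, N 5056410 m

Longitude -73.4690° lies in the 6° band [-78°, -72°), giving zone 18; latitude is north of the equator, so 18N.
Zone 18 central meridian λ₀ = 6×18 − 183 = -75°; Δλ = +1.5310°.
Transverse Mercator on WGS84 with k₀ = 0.9996 gives E = 619291.689 m, N = 5056412.239 m.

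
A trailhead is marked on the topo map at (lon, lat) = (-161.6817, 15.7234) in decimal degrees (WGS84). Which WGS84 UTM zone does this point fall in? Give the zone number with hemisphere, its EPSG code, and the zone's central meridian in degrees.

Zone 4N (EPSG:32604), central meridian -159°

UTM zone = ⌊(λ + 180)/6⌋ + 1; -161.6817° ∈ [-162°, -156°) → zone 4.
Hemisphere: N (φ ≥ 0).
Central meridian λ₀ = 6×4 − 183 = -159°.
EPSG code: 32604.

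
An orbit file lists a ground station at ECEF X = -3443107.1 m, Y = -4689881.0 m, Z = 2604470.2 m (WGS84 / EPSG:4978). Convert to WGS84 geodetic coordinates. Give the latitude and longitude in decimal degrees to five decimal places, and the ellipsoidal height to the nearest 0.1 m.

λ = atan2(Y, X) = -126.28449972°; p = √(X²+Y²) = 5818072.7 m.
Bowring's method on WGS84 (a = 6378137 m, b = 6356752.314 m) gives φ = 24.25959993°, h = -131.664 m.

lat 24.25960°, lon -126.28450°, h -131.7 m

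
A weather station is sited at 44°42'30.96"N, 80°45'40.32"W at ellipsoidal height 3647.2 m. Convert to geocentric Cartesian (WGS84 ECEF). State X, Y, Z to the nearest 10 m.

X 729380 m, Y -4484090 m, Z 4466960 m

WGS84: a = 6378137 m, e² = 0.006694380; N(φ) = a/√(1−e²sin²φ) = 6388729.170 m.
X = (N+h)·cosφ·cosλ = 729380.621 m; Y = (N+h)·cosφ·sinλ = -4484089.672 m; Z = (N(1−e²)+h)·sinφ = 4466957.872 m.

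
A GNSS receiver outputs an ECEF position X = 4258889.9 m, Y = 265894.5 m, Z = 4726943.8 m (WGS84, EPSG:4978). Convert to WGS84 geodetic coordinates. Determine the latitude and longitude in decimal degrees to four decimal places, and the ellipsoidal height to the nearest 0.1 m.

lat 48.1176°, lon 3.5725°, h 1783.5 m

λ = atan2(Y, X) = 3.57250012°; p = √(X²+Y²) = 4267182.1 m.
Bowring's method on WGS84 (a = 6378137 m, b = 6356752.314 m) gives φ = 48.11759954°, h = 1783.510 m.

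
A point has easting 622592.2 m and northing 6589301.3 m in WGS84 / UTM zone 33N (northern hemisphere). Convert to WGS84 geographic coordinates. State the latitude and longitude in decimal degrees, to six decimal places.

lat 59.424400°, lon 17.160701°

Zone 33N: λ₀ = 15°, k₀ = 0.9996, false easting 500000 m.
Meridian distance M = (N − FN)/k₀ = 6591938.1 m.
Inverse transverse Mercator on WGS84 gives φ = 59.42440028°, λ = 17.16070054°.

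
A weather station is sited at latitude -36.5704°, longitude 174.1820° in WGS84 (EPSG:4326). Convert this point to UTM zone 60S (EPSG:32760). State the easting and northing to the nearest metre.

E 247832 m, N 5949086 m

Zone 60 central meridian λ₀ = 6×60 − 183 = 177°; Δλ = -2.8180°.
Transverse Mercator on WGS84 with k₀ = 0.9996 gives E = 247832.171 m, N = 5949086.350 m.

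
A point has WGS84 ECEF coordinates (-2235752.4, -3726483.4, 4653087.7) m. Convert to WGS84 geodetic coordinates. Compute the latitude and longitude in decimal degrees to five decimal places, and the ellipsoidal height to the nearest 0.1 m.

lat 47.14820°, lon -120.96220°, h 139.2 m

λ = atan2(Y, X) = -120.96220044°; p = √(X²+Y²) = 4345718.3 m.
Bowring's method on WGS84 (a = 6378137 m, b = 6356752.314 m) gives φ = 47.14820020°, h = 139.227 m.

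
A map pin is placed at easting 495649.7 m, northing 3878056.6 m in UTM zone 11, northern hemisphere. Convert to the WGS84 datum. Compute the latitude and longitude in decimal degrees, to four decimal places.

lat 35.0452°, lon -117.0477°

Zone 11N: λ₀ = -117°, k₀ = 0.9996, false easting 500000 m.
Meridian distance M = (N − FN)/k₀ = 3879608.4 m.
Inverse transverse Mercator on WGS84 gives φ = 35.04519972°, λ = -117.04769990°.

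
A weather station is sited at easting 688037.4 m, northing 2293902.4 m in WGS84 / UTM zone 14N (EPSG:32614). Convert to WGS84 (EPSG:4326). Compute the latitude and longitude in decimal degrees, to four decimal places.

lat 20.7353°, lon -97.1941°

Zone 14N: λ₀ = -99°, k₀ = 0.9996, false easting 500000 m.
Meridian distance M = (N − FN)/k₀ = 2294820.3 m.
Inverse transverse Mercator on WGS84 gives φ = 20.73529962°, λ = -97.19410033°.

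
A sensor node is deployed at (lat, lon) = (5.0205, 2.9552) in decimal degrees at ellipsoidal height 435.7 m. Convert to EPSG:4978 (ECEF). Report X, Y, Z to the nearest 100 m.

WGS84: a = 6378137 m, e² = 0.006694380; N(φ) = a/√(1−e²sin²φ) = 6378300.504 m.
X = (N+h)·cosφ·cosλ = 6345813.658 m; Y = (N+h)·cosφ·sinλ = 327594.737 m; Z = (N(1−e²)+h)·sinφ = 554480.374 m.

X 6345800 m, Y 327600 m, Z 554500 m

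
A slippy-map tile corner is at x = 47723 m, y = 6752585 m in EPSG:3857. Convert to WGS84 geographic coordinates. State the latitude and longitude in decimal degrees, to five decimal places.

R = 6378137 m. λ = x/R = 0.42870300°.
φ = 2·arctan(exp(y/R)) − 90° = 2·arctan(2.88264) − 90° = 51.73630092°.

lat 51.73630°, lon 0.42870°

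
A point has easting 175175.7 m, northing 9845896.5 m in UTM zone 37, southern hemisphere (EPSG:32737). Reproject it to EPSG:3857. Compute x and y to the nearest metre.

x 4016552 m, y -155017 m

Unproject from UTM 37S (λ₀ = 39°) → φ = -1.39239988°, λ = 36.08129975°.
Web Mercator (R = 6378137 m): x = 4016551.916 m, y = -155016.504 m.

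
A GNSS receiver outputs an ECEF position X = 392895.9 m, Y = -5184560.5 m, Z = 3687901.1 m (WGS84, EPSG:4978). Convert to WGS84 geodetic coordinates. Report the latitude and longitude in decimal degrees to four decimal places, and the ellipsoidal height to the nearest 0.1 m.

lat 35.5294°, lon -85.6663°, h 3575.9 m

λ = atan2(Y, X) = -85.66629970°; p = √(X²+Y²) = 5199426.4 m.
Bowring's method on WGS84 (a = 6378137 m, b = 6356752.314 m) gives φ = 35.52940020°, h = 3575.851 m.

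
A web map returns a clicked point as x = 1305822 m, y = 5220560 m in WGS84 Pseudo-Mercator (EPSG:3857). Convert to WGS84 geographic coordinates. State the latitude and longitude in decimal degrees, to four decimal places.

lat 42.3965°, lon 11.7304°

R = 6378137 m. λ = x/R = 11.73039861°.
φ = 2·arctan(exp(y/R)) − 90° = 2·arctan(2.26712) − 90° = 42.39650323°.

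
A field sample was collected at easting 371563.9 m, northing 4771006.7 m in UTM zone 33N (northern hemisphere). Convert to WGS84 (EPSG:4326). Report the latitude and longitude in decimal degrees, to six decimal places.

Zone 33N: λ₀ = 15°, k₀ = 0.9996, false easting 500000 m.
Meridian distance M = (N − FN)/k₀ = 4772915.9 m.
Inverse transverse Mercator on WGS84 gives φ = 43.08089988°, λ = 13.42220051°.

lat 43.080900°, lon 13.422201°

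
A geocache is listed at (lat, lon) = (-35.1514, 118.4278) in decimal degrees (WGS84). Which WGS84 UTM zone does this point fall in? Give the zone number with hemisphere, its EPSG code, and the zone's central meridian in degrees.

Zone 50S (EPSG:32750), central meridian 117°

UTM zone = ⌊(λ + 180)/6⌋ + 1; 118.4278° ∈ [114°, 120°) → zone 50.
Hemisphere: S (φ < 0).
Central meridian λ₀ = 6×50 − 183 = 117°.
EPSG code: 32750.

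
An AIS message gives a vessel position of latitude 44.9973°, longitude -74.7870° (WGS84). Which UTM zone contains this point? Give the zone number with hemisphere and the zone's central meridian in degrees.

Zone 18N, central meridian -75°

UTM zone = ⌊(λ + 180)/6⌋ + 1; -74.7870° ∈ [-78°, -72°) → zone 18.
Hemisphere: N (φ ≥ 0).
Central meridian λ₀ = 6×18 − 183 = -75°.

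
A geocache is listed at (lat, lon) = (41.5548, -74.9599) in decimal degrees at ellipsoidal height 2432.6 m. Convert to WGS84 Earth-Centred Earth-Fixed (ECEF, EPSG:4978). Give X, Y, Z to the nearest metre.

WGS84: a = 6378137 m, e² = 0.006694380; N(φ) = a/√(1−e²sin²φ) = 6387551.607 m.
X = (N+h)·cosφ·cosλ = 1240843.731 m; Y = (N+h)·cosφ·sinλ = -4617961.403 m; Z = (N(1−e²)+h)·sinφ = 4210342.340 m.

X 1240844 m, Y -4617961 m, Z 4210342 m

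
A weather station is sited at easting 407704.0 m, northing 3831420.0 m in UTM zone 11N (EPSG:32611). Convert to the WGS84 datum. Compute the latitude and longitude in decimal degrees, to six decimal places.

Zone 11N: λ₀ = -117°, k₀ = 0.9996, false easting 500000 m.
Meridian distance M = (N − FN)/k₀ = 3832953.2 m.
Inverse transverse Mercator on WGS84 gives φ = 34.62049990°, λ = -118.00679987°.

lat 34.620500°, lon -118.006800°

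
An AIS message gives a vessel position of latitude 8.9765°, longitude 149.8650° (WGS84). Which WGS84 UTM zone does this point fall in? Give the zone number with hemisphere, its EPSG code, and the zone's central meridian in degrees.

UTM zone = ⌊(λ + 180)/6⌋ + 1; 149.8650° ∈ [144°, 150°) → zone 55.
Hemisphere: N (φ ≥ 0).
Central meridian λ₀ = 6×55 − 183 = 147°.
EPSG code: 32655.

Zone 55N (EPSG:32655), central meridian 147°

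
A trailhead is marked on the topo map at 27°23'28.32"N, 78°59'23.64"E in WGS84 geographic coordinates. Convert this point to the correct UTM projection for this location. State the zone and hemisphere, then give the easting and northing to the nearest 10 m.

Zone 44N: E 301240 m, N 3031370 m

Longitude 78.9899° lies in the 6° band [78°, 84°), giving zone 44; latitude is north of the equator, so 44N.
Zone 44 central meridian λ₀ = 6×44 − 183 = 81°; Δλ = -2.0101°.
Transverse Mercator on WGS84 with k₀ = 0.9996 gives E = 301238.620 m, N = 3031369.916 m.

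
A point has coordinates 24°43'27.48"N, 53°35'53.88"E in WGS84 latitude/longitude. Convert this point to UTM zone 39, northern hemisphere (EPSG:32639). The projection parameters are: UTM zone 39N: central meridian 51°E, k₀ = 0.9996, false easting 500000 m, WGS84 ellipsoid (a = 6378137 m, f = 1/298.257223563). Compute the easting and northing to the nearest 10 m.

E 762830 m, N 2736910 m

Zone 39 central meridian λ₀ = 6×39 − 183 = 51°; Δλ = +2.5983°.
Transverse Mercator on WGS84 with k₀ = 0.9996 gives E = 762834.720 m, N = 2736914.219 m.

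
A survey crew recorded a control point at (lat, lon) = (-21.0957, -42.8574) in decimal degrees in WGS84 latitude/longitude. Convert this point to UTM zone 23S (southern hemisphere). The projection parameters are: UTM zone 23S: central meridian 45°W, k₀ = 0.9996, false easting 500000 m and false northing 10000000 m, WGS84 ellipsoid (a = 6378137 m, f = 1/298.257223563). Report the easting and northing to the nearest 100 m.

Zone 23 central meridian λ₀ = 6×23 − 183 = -45°; Δλ = +2.1426°.
Transverse Mercator on WGS84 with k₀ = 0.9996 gives E = 722574.326 m, N = 7665762.554 m.

E 722600 m, N 7665800 m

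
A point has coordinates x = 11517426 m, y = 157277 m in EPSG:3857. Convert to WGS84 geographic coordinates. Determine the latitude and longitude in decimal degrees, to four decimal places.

lat 1.4127°, lon 103.4628°

R = 6378137 m. λ = x/R = 103.46279810°.
φ = 2·arctan(exp(y/R)) − 90° = 2·arctan(1.02497) − 90° = 1.41270017°.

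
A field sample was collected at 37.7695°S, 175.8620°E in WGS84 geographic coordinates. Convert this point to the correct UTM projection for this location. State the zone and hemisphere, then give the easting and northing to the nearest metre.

Longitude 175.8620° lies in the 6° band [174°, 180°), giving zone 60; latitude is south of the equator, so 60S.
Zone 60 central meridian λ₀ = 6×60 − 183 = 177°; Δλ = -1.1380°.
Transverse Mercator on WGS84 with k₀ = 0.9996 gives E = 399773.061 m, N = 5819149.251 m.

Zone 60S: E 399773 m, N 5819149 m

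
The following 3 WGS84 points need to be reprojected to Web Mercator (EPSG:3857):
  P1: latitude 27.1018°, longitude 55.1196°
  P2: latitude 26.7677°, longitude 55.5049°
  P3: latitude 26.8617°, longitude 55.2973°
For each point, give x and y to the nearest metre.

Web Mercator: x = R·λ, y = R·ln tan(π/4+φ/2), R = 6378137 m.
P1 (27.1018°, 55.1196°) → (6135885.805, 3136196.081) m.
P2 (26.7677°, 55.5049°) → (6178777.205, 3094478.791) m.
P3 (26.8617°, 55.2973°) → (6155667.278, 3106203.592) m.

P1: x 6135886 m, y 3136196 m; P2: x 6178777 m, y 3094479 m; P3: x 6155667 m, y 3106204 m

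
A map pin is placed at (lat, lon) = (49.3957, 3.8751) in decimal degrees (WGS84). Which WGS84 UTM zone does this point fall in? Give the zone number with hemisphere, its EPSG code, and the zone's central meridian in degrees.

Zone 31N (EPSG:32631), central meridian 3°

UTM zone = ⌊(λ + 180)/6⌋ + 1; 3.8751° ∈ [0°, 6°) → zone 31.
Hemisphere: N (φ ≥ 0).
Central meridian λ₀ = 6×31 − 183 = 3°.
EPSG code: 32631.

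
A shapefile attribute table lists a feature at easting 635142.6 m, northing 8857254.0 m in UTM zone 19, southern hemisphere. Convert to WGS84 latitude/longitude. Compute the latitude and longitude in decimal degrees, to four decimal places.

lat -10.3353°, lon -67.7657°

Zone 19S: λ₀ = -69°, k₀ = 0.9996, false easting 500000 m, false northing 10000000 m.
Meridian distance M = (N − FN)/k₀ = -1143203.3 m.
Inverse transverse Mercator on WGS84 gives φ = -10.33529996°, λ = -67.76570000°.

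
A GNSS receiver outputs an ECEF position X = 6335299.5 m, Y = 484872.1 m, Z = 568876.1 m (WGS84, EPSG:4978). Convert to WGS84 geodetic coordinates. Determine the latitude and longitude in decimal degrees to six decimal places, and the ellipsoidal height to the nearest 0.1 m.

λ = atan2(Y, X) = 4.37659990°; p = √(X²+Y²) = 6353827.2 m.
Bowring's method on WGS84 (a = 6378137 m, b = 6356752.314 m) gives φ = 5.15050028°, h = 1276.870 m.

lat 5.150500°, lon 4.376600°, h 1276.9 m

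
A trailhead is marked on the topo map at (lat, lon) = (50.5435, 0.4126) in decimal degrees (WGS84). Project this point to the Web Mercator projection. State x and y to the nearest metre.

x 45930 m, y 6540938 m

Web Mercator is spherical with R = a = 6378137 m.
x = R·λ = 6378137 × 0.007201228 = 45930.422 m.
y = R·ln tan(π/4 + φ/2) = 6378137 × 1.025524847 = 6540937.973 m.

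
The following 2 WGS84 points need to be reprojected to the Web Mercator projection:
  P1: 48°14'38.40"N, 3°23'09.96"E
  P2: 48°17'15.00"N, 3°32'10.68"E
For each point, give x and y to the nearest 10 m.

P1: x 376940 m, y 6147540 m; P2: x 393660 m, y 6154820 m

Web Mercator: x = R·λ, y = R·ln tan(π/4+φ/2), R = 6378137 m.
P1 (48.2440°, 3.3861°) → (376938.928, 6147544.163) m.
P2 (48.2875°, 3.5363°) → (393659.115, 6154818.564) m.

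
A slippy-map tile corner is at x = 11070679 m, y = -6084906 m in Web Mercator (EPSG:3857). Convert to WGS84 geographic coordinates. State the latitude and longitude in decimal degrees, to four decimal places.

lat -47.8679°, lon 99.4496°

R = 6378137 m. λ = x/R = 99.44960151°.
φ = 2·arctan(exp(y/R)) − 90° = 2·arctan(0.38519) − 90° = -47.86789897°.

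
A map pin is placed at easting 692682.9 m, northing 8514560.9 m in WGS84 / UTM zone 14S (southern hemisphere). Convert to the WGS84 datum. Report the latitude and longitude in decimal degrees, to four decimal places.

lat -13.4305°, lon -97.2203°

Zone 14S: λ₀ = -99°, k₀ = 0.9996, false easting 500000 m, false northing 10000000 m.
Meridian distance M = (N − FN)/k₀ = -1486033.5 m.
Inverse transverse Mercator on WGS84 gives φ = -13.43049986°, λ = -97.22029960°.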